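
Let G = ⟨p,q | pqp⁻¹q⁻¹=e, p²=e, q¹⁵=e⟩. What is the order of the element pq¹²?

Compute successive powers until reaching e:
  (pq¹²)¹ = pq¹², (pq¹²)² = q⁹, (pq¹²)³ = pq⁶, (pq¹²)⁴ = q³, (pq¹²)⁵ = p, (pq¹²)⁶ = q¹², (pq¹²)⁷ = pq⁹, (pq¹²)⁸ = q⁶, (pq¹²)⁹ = pq³, (pq¹²)¹⁰ = e.
The smallest positive k with (pq¹²)ᵏ = e is 10.

Answer: 10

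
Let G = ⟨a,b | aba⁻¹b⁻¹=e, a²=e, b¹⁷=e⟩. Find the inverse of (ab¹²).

The order of (ab¹²) is 34 (smallest k with (ab¹²)ᵏ = e), so (ab¹²)⁻¹ = (ab¹²)³³ = ab⁵.
Check: (ab¹²) · (ab⁵) → (ab¹²) · a = b¹²;   (b¹²) · b⁵ = e, giving e as required.

Answer: ab⁵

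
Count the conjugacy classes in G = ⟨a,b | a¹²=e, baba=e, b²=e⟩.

The conjugacy classes (representative and size) are:
  [e] (size 1), [a¹¹] (size 2), [a²] (size 2), [a⁹] (size 2), [a⁴] (size 2), [a⁵] (size 2), [a⁶] (size 1), [b] (size 6), [ab] (size 6).
Class equation: 1 + 2 + 2 + 2 + 2 + 2 + 1 + 6 + 6 = 24 = |G|. So G has 9 conjugacy classes.

Answer: 9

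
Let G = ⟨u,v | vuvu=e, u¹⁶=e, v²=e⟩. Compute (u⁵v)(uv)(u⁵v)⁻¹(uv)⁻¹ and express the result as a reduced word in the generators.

[(u⁵v), (uv)] = (u⁵v)·(uv)·(u⁵v)⁻¹·(uv)⁻¹.
  (u⁵v) · (uv) = u⁴
  (u⁴) · (u⁵v) = u⁹v
  (u⁹v) · (uv) = u⁸

Answer: u⁸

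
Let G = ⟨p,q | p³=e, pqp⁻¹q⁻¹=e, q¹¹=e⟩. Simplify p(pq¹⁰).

Compute p · (pq¹⁰) by multiplying left to right and reducing via the relations at each step:
  p · p = p²
  (p²) · q¹⁰ = p²q¹⁰

Answer: p²q¹⁰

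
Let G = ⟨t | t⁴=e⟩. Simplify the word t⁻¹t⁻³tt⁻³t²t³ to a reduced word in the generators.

Multiply left to right, reducing at each step:
  (t³) · t⁻³ = e
  e · t = t
  t · t⁻³ = t²
  (t²) · t² = e
  e · t³ = t³

Answer: t³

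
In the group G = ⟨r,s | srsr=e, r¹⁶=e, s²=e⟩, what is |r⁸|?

Compute successive powers until reaching e:
  (r⁸)¹ = r⁸, (r⁸)² = e.
The smallest positive k with (r⁸)ᵏ = e is 2.

Answer: 2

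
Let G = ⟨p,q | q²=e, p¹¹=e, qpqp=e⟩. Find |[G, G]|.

G' = [G, G] is generated by all commutators. The generator-pair commutators are: [p, q] = p².
The subgroup they normally generate is {e, p, p², p³, p⁴, p⁵, p⁶, p⁷, p⁸, p⁹, p¹⁰}, of order 11.
Check: |G/G'| = 22/11 = 2 is the order of the abelianisation.

Answer: 11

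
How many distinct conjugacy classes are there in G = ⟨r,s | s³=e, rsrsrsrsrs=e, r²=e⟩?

The conjugacy classes (representative and size) are:
  [e] (size 1), [rsrs²rsrs²r] (size 15), [srsrs²r] (size 20), [rs²rs²r] (size 12), [s²rsrs²] (size 12).
Class equation: 1 + 15 + 20 + 12 + 12 = 60 = |G|. So G has 5 conjugacy classes.

Answer: 5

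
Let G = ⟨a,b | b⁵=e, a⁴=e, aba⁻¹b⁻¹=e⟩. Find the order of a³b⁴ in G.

Compute successive powers until reaching e:
  (a³b⁴)¹ = a³b⁴, (a³b⁴)² = a²b³, (a³b⁴)³ = ab², (a³b⁴)⁴ = b, (a³b⁴)⁵ = a³, (a³b⁴)⁶ = a²b⁴, (a³b⁴)⁷ = ab³, (a³b⁴)⁸ = b², (a³b⁴)⁹ = a³b, (a³b⁴)¹⁰ = a², (a³b⁴)¹¹ = ab⁴, (a³b⁴)¹² = b³, (a³b⁴)¹³ = a³b², (a³b⁴)¹⁴ = a²b, (a³b⁴)¹⁵ = a, (a³b⁴)¹⁶ = b⁴, (a³b⁴)¹⁷ = a³b³, (a³b⁴)¹⁸ = a²b², (a³b⁴)¹⁹ = ab, (a³b⁴)²⁰ = e.
The smallest positive k with (a³b⁴)ᵏ = e is 20.

Answer: 20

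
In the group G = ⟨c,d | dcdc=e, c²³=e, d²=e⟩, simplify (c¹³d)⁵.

Compute successive powers of (c¹³d), reducing at each step:
  (c¹³d)²: (c¹³d) · c¹³ = d;   d · d = e
  (c¹³d)³: e · c¹³ = c¹³;   (c¹³) · d = c¹³d
  (c¹³d)⁴: (c¹³d) · c¹³ = d;   d · d = e
  (c¹³d)⁵: e · c¹³ = c¹³;   (c¹³) · d = c¹³d

Answer: c¹³d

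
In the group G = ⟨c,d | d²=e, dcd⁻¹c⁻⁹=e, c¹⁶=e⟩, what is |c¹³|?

Compute successive powers until reaching e:
  (c¹³)¹ = c¹³, (c¹³)² = c¹⁰, (c¹³)³ = c⁷, (c¹³)⁴ = c⁴, (c¹³)⁵ = c, (c¹³)⁶ = c¹⁴, (c¹³)⁷ = c¹¹, (c¹³)⁸ = c⁸, (c¹³)⁹ = c⁵, (c¹³)¹⁰ = c², (c¹³)¹¹ = c¹⁵, (c¹³)¹² = c¹², (c¹³)¹³ = c⁹, (c¹³)¹⁴ = c⁶, (c¹³)¹⁵ = c³, (c¹³)¹⁶ = e.
The smallest positive k with (c¹³)ᵏ = e is 16.

Answer: 16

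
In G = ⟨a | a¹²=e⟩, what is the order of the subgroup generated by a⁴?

|⟨a⁴⟩| equals the order of a⁴. Compute successive powers until reaching e:
  (a⁴)¹ = a⁴, (a⁴)² = a⁸, (a⁴)³ = e.
The smallest positive k with (a⁴)ᵏ = e is 3, so |⟨a⁴⟩| = 3.

Answer: 3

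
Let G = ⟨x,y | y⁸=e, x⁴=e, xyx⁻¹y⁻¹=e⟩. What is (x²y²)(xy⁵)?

Compute (x²y²) · (xy⁵) by multiplying left to right and reducing via the relations at each step:
  (x²y²) · x = x³y²
  (x³y²) · y⁵ = x³y⁷

Answer: x³y⁷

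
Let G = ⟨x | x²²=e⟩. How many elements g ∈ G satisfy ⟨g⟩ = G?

G is cyclic of order 22. An element generates G iff its order is 22, and a cyclic group of order 22 has exactly φ(22) = 10 such elements.

Answer: 10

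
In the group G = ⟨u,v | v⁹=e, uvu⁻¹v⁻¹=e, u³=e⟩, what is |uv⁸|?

Compute successive powers until reaching e:
  (uv⁸)¹ = uv⁸, (uv⁸)² = u²v⁷, (uv⁸)³ = v⁶, (uv⁸)⁴ = uv⁵, (uv⁸)⁵ = u²v⁴, (uv⁸)⁶ = v³, (uv⁸)⁷ = uv², (uv⁸)⁸ = u²v, (uv⁸)⁹ = e.
The smallest positive k with (uv⁸)ᵏ = e is 9.

Answer: 9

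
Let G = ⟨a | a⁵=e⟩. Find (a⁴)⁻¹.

The order of (a⁴) is 5 (smallest k with (a⁴)ᵏ = e), so (a⁴)⁻¹ = (a⁴)⁴ = a.
Check: (a⁴) · a → (a⁴) · a = e, giving e as required.

Answer: a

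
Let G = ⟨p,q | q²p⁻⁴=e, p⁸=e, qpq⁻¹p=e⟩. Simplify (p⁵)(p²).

Compute (p⁵) · (p²) by multiplying left to right and reducing via the relations at each step:
  (p⁵) · p² = p⁷

Answer: p⁷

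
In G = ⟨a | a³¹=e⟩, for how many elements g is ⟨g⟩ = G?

G is cyclic of order 31. An element generates G iff its order is 31, and a cyclic group of order 31 has exactly φ(31) = 30 such elements.

Answer: 30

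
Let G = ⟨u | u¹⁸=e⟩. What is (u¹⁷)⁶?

Compute successive powers of (u¹⁷), reducing at each step:
  (u¹⁷)²: (u¹⁷) · u¹⁷ = u¹⁶
  (u¹⁷)³: (u¹⁶) · u¹⁷ = u¹⁵
  (u¹⁷)⁴: (u¹⁵) · u¹⁷ = u¹⁴
  (u¹⁷)⁵: (u¹⁴) · u¹⁷ = u¹³
  (u¹⁷)⁶: (u¹³) · u¹⁷ = u¹²

Answer: u¹²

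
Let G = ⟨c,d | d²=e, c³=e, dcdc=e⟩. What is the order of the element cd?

Compute successive powers until reaching e:
  (cd)¹ = cd, (cd)² = e.
The smallest positive k with (cd)ᵏ = e is 2.

Answer: 2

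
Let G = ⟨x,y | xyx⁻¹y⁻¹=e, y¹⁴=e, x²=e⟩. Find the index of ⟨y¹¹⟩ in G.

First find ord(y¹¹) by computing successive powers:
  (y¹¹)¹ = y¹¹, (y¹¹)² = y⁸, (y¹¹)³ = y⁵, (y¹¹)⁴ = y², (y¹¹)⁵ = y¹³, (y¹¹)⁶ = y¹⁰, (y¹¹)⁷ = y⁷, (y¹¹)⁸ = y⁴, (y¹¹)⁹ = y, (y¹¹)¹⁰ = y¹², (y¹¹)¹¹ = y⁹, (y¹¹)¹² = y⁶, (y¹¹)¹³ = y³, (y¹¹)¹⁴ = e.
So |⟨y¹¹⟩| = ord(y¹¹) = 14. With |G| = 28, by Lagrange [G : ⟨y¹¹⟩] = 28/14 = 2.

Answer: 2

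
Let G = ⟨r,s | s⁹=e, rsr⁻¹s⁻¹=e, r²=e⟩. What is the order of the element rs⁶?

Compute successive powers until reaching e:
  (rs⁶)¹ = rs⁶, (rs⁶)² = s³, (rs⁶)³ = r, (rs⁶)⁴ = s⁶, (rs⁶)⁵ = rs³, (rs⁶)⁶ = e.
The smallest positive k with (rs⁶)ᵏ = e is 6.

Answer: 6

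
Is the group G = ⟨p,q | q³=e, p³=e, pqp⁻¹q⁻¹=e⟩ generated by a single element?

|G| = 9, but the maximum element order in G is 3 < 9. No single element generates all of G, so G is not cyclic.

Answer: No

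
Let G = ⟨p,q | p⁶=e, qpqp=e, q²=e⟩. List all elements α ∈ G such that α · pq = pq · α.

⟨pq⟩ ⊆ C_G(pq) since powers of pq commute with pq; so |C_G(pq)| ≥ |⟨pq⟩| = 2.
By orbit–stabilizer, |C_G(pq)| = |G| / |conj. class of pq| = 12 / 3 = 4.
The 4 elements commuting with pq are {e, p³, pq, p⁴q}.

Answer: {e, p³, pq, p⁴q}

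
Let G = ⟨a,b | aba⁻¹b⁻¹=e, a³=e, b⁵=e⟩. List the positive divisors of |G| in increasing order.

|G| = 15 = 3 · 5. By Lagrange's theorem the order of any subgroup divides 15; the divisors of 15 are 1, 3, 5, 15.

Answer: 1, 3, 5, 15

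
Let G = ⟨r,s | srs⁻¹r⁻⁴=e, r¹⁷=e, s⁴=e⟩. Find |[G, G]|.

G' = [G, G] is generated by all commutators. The generator-pair commutators are: [r, s] = r¹⁴.
The subgroup they normally generate is {e, r, r², r³, r⁴, r⁵, r⁶, r⁷, r⁸, r⁹, r¹⁰, r¹¹, r¹², r¹³, r¹⁴, r¹⁵, r¹⁶}, of order 17.
Check: |G/G'| = 68/17 = 4 is the order of the abelianisation.

Answer: 17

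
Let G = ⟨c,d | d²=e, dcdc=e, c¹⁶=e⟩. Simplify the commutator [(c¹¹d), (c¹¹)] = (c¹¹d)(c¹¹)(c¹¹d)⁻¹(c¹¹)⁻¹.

[(c¹¹d), (c¹¹)] = (c¹¹d)·(c¹¹)·(c¹¹d)⁻¹·(c¹¹)⁻¹.
  (c¹¹d) · (c¹¹) = d
  d · (c¹¹d) = c⁵
  (c⁵) · (c⁵) = c¹⁰

Answer: c¹⁰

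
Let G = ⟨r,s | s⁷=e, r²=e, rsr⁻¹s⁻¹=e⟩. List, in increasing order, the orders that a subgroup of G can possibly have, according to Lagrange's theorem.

|G| = 14 = 2 · 7. By Lagrange's theorem the order of any subgroup divides 14; the divisors of 14 are 1, 2, 7, 14.

Answer: 1, 2, 7, 14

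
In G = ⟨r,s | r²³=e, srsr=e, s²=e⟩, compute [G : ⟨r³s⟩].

First find ord(r³s) by computing successive powers:
  (r³s)¹ = r³s, (r³s)² = e.
So |⟨r³s⟩| = ord(r³s) = 2. With |G| = 46, by Lagrange [G : ⟨r³s⟩] = 46/2 = 23.

Answer: 23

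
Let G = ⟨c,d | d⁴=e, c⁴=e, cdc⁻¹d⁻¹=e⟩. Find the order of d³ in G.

Compute successive powers until reaching e:
  (d³)¹ = d³, (d³)² = d², (d³)³ = d, (d³)⁴ = e.
The smallest positive k with (d³)ᵏ = e is 4.

Answer: 4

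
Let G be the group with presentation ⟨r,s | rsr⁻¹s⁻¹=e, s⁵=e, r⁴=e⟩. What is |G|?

Enumerate words in the generators, reducing via the relations: the distinct elements are
  {e, r, s, rs, r², r³, s², s³, s⁴, rs², rs³, rs⁴, r²s, r³s, r²s², r²s³, r²s⁴, r³s², r³s³, r³s⁴}.
No further products give new elements, so |G| = 20.

Answer: 20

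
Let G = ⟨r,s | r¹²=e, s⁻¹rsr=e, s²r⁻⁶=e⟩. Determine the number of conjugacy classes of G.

The conjugacy classes (representative and size) are:
  [e] (size 1), [r¹¹] (size 2), [r²] (size 2), [r⁹] (size 2), [r⁴] (size 2), [r⁵] (size 2), [r⁶] (size 1), [r²s] (size 6), [rs] (size 6).
Class equation: 1 + 2 + 2 + 2 + 2 + 2 + 1 + 6 + 6 = 24 = |G|. So G has 9 conjugacy classes.

Answer: 9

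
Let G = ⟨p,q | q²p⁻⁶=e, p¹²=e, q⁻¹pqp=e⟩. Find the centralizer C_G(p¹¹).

⟨p¹¹⟩ ⊆ C_G(p¹¹) since powers of p¹¹ commute with p¹¹; so |C_G(p¹¹)| ≥ |⟨p¹¹⟩| = 12.
By orbit–stabilizer, |C_G(p¹¹)| = |G| / |conj. class of p¹¹| = 24 / 2 = 12.
The 12 elements commuting with p¹¹ are {e, p, p², p³, p⁴, p⁵, p⁶, p⁷, p⁸, p⁹, p¹⁰, p¹¹}.

Answer: {e, p, p², p³, p⁴, p⁵, p⁶, p⁷, p⁸, p⁹, p¹⁰, p¹¹}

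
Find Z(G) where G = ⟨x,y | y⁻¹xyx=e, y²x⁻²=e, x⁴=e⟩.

An element z ∈ Z(G) iff z commutes with every generator.
For example x² is central: (x²)·x = x³ = x·(x²); (x²)·y = y⁻¹ = y·(x²).
Whereas x ∉ Z(G) since x·y = xy ≠ xy⁻¹ = y·x.
Checking each of the 8 elements this way gives Z(G) = {e, x²}, of order 2.

Answer: {e, x²}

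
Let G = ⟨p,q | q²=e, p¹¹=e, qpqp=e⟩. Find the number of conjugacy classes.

The conjugacy classes (representative and size) are:
  [e] (size 1), [p¹⁰] (size 2), [p²] (size 2), [p³] (size 2), [p⁷] (size 2), [p⁶] (size 2), [p²q] (size 11).
Class equation: 1 + 2 + 2 + 2 + 2 + 2 + 11 = 22 = |G|. So G has 7 conjugacy classes.

Answer: 7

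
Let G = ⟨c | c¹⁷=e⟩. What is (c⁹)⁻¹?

The order of (c⁹) is 17 (smallest k with (c⁹)ᵏ = e), so (c⁹)⁻¹ = (c⁹)¹⁶ = c⁸.
Check: (c⁹) · (c⁸) → (c⁹) · c⁸ = e, giving e as required.

Answer: c⁸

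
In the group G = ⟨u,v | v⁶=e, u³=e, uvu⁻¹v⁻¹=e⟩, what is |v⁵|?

Compute successive powers until reaching e:
  (v⁵)¹ = v⁵, (v⁵)² = v⁴, (v⁵)³ = v³, (v⁵)⁴ = v², (v⁵)⁵ = v, (v⁵)⁶ = e.
The smallest positive k with (v⁵)ᵏ = e is 6.

Answer: 6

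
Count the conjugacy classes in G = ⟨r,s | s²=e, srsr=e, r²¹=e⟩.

The conjugacy classes (representative and size) are:
  [e] (size 1), [r²⁰] (size 2), [r²] (size 2), [r³] (size 2), [r¹⁷] (size 2), [r⁵] (size 2), [r⁶] (size 2), [r⁷] (size 2), [r⁸] (size 2), [r⁹] (size 2), [r¹⁰] (size 2), [s] (size 21).
Class equation: 1 + 2 + 2 + 2 + 2 + 2 + 2 + 2 + 2 + 2 + 2 + 21 = 42 = |G|. So G has 12 conjugacy classes.

Answer: 12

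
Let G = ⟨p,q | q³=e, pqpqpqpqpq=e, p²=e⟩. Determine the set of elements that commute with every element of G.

An element z ∈ Z(G) iff z commutes with every generator.
For example e is central: e·p = p = p·e; e·q = q = q·e.
Whereas p ∉ Z(G) since p·q = pq ≠ qp = q·p.
Checking each of the 60 elements this way gives Z(G) = {e}, of order 1.

Answer: {e}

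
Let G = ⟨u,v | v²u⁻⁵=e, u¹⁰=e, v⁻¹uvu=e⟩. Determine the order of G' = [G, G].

G' = [G, G] is generated by all commutators. The generator-pair commutators are: [u, v] = u².
The subgroup they normally generate is {e, u², u⁴, u⁶, u⁸}, of order 5.
Check: |G/G'| = 20/5 = 4 is the order of the abelianisation.

Answer: 5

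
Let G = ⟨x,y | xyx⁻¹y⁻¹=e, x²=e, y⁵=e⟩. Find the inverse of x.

The order of x is 2 (smallest k with xᵏ = e), so x⁻¹ = x¹ = x.
Check: x · x → x · x = e, giving e as required.

Answer: x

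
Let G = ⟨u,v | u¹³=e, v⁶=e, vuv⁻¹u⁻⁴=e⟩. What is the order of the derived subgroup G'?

G' = [G, G] is generated by all commutators. The generator-pair commutators are: [u, v] = u¹⁰.
The subgroup they normally generate is {e, u, u², u³, u⁴, u⁵, u⁶, u⁷, u⁸, u⁹, u¹⁰, u¹¹, u¹²}, of order 13.
Check: |G/G'| = 78/13 = 6 is the order of the abelianisation.

Answer: 13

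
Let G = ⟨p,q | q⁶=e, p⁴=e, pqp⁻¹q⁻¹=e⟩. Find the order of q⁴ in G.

Compute successive powers until reaching e:
  (q⁴)¹ = q⁴, (q⁴)² = q², (q⁴)³ = e.
The smallest positive k with (q⁴)ᵏ = e is 3.

Answer: 3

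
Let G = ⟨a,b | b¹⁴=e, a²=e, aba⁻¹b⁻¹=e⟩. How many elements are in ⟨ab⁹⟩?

|⟨ab⁹⟩| equals the order of ab⁹. Compute successive powers until reaching e:
  (ab⁹)¹ = ab⁹, (ab⁹)² = b⁴, (ab⁹)³ = ab¹³, (ab⁹)⁴ = b⁸, (ab⁹)⁵ = ab³, (ab⁹)⁶ = b¹², (ab⁹)⁷ = ab⁷, (ab⁹)⁸ = b², (ab⁹)⁹ = ab¹¹, (ab⁹)¹⁰ = b⁶, (ab⁹)¹¹ = ab, (ab⁹)¹² = b¹⁰, (ab⁹)¹³ = ab⁵, (ab⁹)¹⁴ = e.
The smallest positive k with (ab⁹)ᵏ = e is 14, so |⟨ab⁹⟩| = 14.

Answer: 14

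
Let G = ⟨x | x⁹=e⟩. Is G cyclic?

|G| = 9. The element x has order 9 (its powers give 9 distinct elements), so ⟨x⟩ = G and G is cyclic.

Answer: Yes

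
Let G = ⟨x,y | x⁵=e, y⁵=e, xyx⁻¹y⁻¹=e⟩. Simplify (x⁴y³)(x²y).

Compute (x⁴y³) · (x²y) by multiplying left to right and reducing via the relations at each step:
  (x⁴y³) · x² = xy³
  (xy³) · y = xy⁴

Answer: xy⁴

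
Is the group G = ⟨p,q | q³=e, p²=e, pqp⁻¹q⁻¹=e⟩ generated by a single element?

|G| = 6. The element pq has order 6 (its powers give 6 distinct elements), so ⟨pq⟩ = G and G is cyclic.

Answer: Yes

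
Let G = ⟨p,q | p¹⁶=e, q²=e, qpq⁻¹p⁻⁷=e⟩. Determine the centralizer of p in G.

⟨p⟩ ⊆ C_G(p) since powers of p commute with p; so |C_G(p)| ≥ |⟨p⟩| = 16.
By orbit–stabilizer, |C_G(p)| = |G| / |conj. class of p| = 32 / 2 = 16.
The 16 elements commuting with p are {e, p, p², p³, p⁴, p⁵, p⁶, p⁷, p⁸, p⁹, p¹⁰, p¹¹, p¹², p¹³, p¹⁴, p¹⁵}.

Answer: {e, p, p², p³, p⁴, p⁵, p⁶, p⁷, p⁸, p⁹, p¹⁰, p¹¹, p¹², p¹³, p¹⁴, p¹⁵}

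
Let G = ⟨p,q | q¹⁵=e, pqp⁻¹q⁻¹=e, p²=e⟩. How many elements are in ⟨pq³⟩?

|⟨pq³⟩| equals the order of pq³. Compute successive powers until reaching e:
  (pq³)¹ = pq³, (pq³)² = q⁶, (pq³)³ = pq⁹, (pq³)⁴ = q¹², (pq³)⁵ = p, (pq³)⁶ = q³, (pq³)⁷ = pq⁶, (pq³)⁸ = q⁹, (pq³)⁹ = pq¹², (pq³)¹⁰ = e.
The smallest positive k with (pq³)ᵏ = e is 10, so |⟨pq³⟩| = 10.

Answer: 10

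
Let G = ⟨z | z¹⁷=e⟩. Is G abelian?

G has a single generator, so G is cyclic and hence abelian.

Answer: Yes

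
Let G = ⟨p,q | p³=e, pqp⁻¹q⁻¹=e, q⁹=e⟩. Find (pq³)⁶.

Compute successive powers of (pq³), reducing at each step:
  (pq³)²: (pq³) · p = p²q³;   (p²q³) · q³ = p²q⁶
  (pq³)³: (p²q⁶) · p = q⁶;   (q⁶) · q³ = e
  (pq³)⁴: e · p = p;   p · q³ = pq³
  (pq³)⁵: (pq³) · p = p²q³;   (p²q³) · q³ = p²q⁶
  (pq³)⁶: (p²q⁶) · p = q⁶;   (q⁶) · q³ = e

Answer: e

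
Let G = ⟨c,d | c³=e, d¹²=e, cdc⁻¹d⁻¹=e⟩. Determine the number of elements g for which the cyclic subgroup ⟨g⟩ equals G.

⟨g⟩ = G would require ord(g) = |G| = 36, but the maximum element order in G is 12 < 36. So G is not cyclic and no single element generates it: the count is 0.

Answer: 0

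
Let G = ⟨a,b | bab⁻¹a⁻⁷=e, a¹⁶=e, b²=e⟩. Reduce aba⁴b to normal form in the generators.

Multiply left to right, reducing at each step:
  a · b = ab
  (ab) · a⁴ = a¹³b
  (a¹³b) · b = a¹³

Answer: a¹³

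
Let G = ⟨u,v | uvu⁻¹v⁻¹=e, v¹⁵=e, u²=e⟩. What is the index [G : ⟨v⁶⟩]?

First find ord(v⁶) by computing successive powers:
  (v⁶)¹ = v⁶, (v⁶)² = v¹², (v⁶)³ = v³, (v⁶)⁴ = v⁹, (v⁶)⁵ = e.
So |⟨v⁶⟩| = ord(v⁶) = 5. With |G| = 30, by Lagrange [G : ⟨v⁶⟩] = 30/5 = 6.

Answer: 6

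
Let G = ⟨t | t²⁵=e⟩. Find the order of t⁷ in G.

Compute successive powers until reaching e:
  (t⁷)¹ = t⁷, (t⁷)² = t¹⁴, (t⁷)³ = t²¹, (t⁷)⁴ = t³, (t⁷)⁵ = t¹⁰, (t⁷)⁶ = t¹⁷, (t⁷)⁷ = t²⁴, (t⁷)⁸ = t⁶, (t⁷)⁹ = t¹³, (t⁷)¹⁰ = t²⁰, (t⁷)¹¹ = t², (t⁷)¹² = t⁹, (t⁷)¹³ = t¹⁶, (t⁷)¹⁴ = t²³, (t⁷)¹⁵ = t⁵, (t⁷)¹⁶ = t¹², (t⁷)¹⁷ = t¹⁹, (t⁷)¹⁸ = t, (t⁷)¹⁹ = t⁸, (t⁷)²⁰ = t¹⁵, (t⁷)²¹ = t²², (t⁷)²² = t⁴, (t⁷)²³ = t¹¹, (t⁷)²⁴ = t¹⁸, (t⁷)²⁵ = e.
The smallest positive k with (t⁷)ᵏ = e is 25.

Answer: 25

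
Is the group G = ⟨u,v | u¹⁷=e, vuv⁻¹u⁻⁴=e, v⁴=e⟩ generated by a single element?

Every cyclic group is abelian. But u·v = uv while v·u = u⁴v, so u·v ≠ v·u and G is not abelian. Hence G is not cyclic.

Answer: No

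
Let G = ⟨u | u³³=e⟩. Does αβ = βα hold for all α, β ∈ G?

G has a single generator, so G is cyclic and hence abelian.

Answer: Yes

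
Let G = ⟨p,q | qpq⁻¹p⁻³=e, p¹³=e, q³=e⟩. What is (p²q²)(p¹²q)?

Compute (p²q²) · (p¹²q) by multiplying left to right and reducing via the relations at each step:
  (p²q²) · p¹² = p⁶q²
  (p⁶q²) · q = p⁶

Answer: p⁶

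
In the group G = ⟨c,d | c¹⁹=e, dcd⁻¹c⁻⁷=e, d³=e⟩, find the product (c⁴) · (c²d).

Compute (c⁴) · (c²d) by multiplying left to right and reducing via the relations at each step:
  (c⁴) · c² = c⁶
  (c⁶) · d = c⁶d

Answer: c⁶d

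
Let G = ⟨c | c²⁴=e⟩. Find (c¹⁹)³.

Compute successive powers of (c¹⁹), reducing at each step:
  (c¹⁹)²: (c¹⁹) · c¹⁹ = c¹⁴
  (c¹⁹)³: (c¹⁴) · c¹⁹ = c⁹

Answer: c⁹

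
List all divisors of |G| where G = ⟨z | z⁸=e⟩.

|G| = 8 = 2³. By Lagrange's theorem the order of any subgroup divides 8; the divisors of 8 are 1, 2, 4, 8.

Answer: 1, 2, 4, 8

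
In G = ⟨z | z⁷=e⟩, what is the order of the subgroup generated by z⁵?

|⟨z⁵⟩| equals the order of z⁵. Compute successive powers until reaching e:
  (z⁵)¹ = z⁵, (z⁵)² = z³, (z⁵)³ = z, (z⁵)⁴ = z⁶, (z⁵)⁵ = z⁴, (z⁵)⁶ = z², (z⁵)⁷ = e.
The smallest positive k with (z⁵)ᵏ = e is 7, so |⟨z⁵⟩| = 7.

Answer: 7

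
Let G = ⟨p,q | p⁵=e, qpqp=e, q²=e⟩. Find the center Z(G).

An element z ∈ Z(G) iff z commutes with every generator.
For example e is central: e·p = p = p·e; e·q = q = q·e.
Whereas p ∉ Z(G) since p·q = pq ≠ p⁴q = q·p.
Checking each of the 10 elements this way gives Z(G) = {e}, of order 1.

Answer: {e}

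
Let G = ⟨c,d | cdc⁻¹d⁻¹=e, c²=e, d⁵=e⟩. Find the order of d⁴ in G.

Compute successive powers until reaching e:
  (d⁴)¹ = d⁴, (d⁴)² = d³, (d⁴)³ = d², (d⁴)⁴ = d, (d⁴)⁵ = e.
The smallest positive k with (d⁴)ᵏ = e is 5.

Answer: 5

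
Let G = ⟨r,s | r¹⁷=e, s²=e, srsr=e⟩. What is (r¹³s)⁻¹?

The order of (r¹³s) is 2 (smallest k with (r¹³s)ᵏ = e), so (r¹³s)⁻¹ = (r¹³s)¹ = r¹³s.
Check: (r¹³s) · (r¹³s) → (r¹³s) · r¹³ = s;   s · s = e, giving e as required.

Answer: r¹³s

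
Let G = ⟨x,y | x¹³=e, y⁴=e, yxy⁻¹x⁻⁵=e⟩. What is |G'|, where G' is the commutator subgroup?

G' = [G, G] is generated by all commutators. The generator-pair commutators are: [x, y] = x⁹.
The subgroup they normally generate is {e, x, x², x³, x⁴, x⁵, x⁶, x⁷, x⁸, x⁹, x¹⁰, x¹¹, x¹²}, of order 13.
Check: |G/G'| = 52/13 = 4 is the order of the abelianisation.

Answer: 13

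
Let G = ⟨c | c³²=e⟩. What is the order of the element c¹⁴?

Compute successive powers until reaching e:
  (c¹⁴)¹ = c¹⁴, (c¹⁴)² = c²⁸, (c¹⁴)³ = c¹⁰, (c¹⁴)⁴ = c²⁴, (c¹⁴)⁵ = c⁶, (c¹⁴)⁶ = c²⁰, (c¹⁴)⁷ = c², (c¹⁴)⁸ = c¹⁶, (c¹⁴)⁹ = c³⁰, (c¹⁴)¹⁰ = c¹², (c¹⁴)¹¹ = c²⁶, (c¹⁴)¹² = c⁸, (c¹⁴)¹³ = c²², (c¹⁴)¹⁴ = c⁴, (c¹⁴)¹⁵ = c¹⁸, (c¹⁴)¹⁶ = e.
The smallest positive k with (c¹⁴)ᵏ = e is 16.

Answer: 16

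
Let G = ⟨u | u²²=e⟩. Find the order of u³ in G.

Compute successive powers until reaching e:
  (u³)¹ = u³, (u³)² = u⁶, (u³)³ = u⁹, (u³)⁴ = u¹², (u³)⁵ = u¹⁵, (u³)⁶ = u¹⁸, (u³)⁷ = u²¹, (u³)⁸ = u², (u³)⁹ = u⁵, (u³)¹⁰ = u⁸, (u³)¹¹ = u¹¹, (u³)¹² = u¹⁴, (u³)¹³ = u¹⁷, (u³)¹⁴ = u²⁰, (u³)¹⁵ = u, (u³)¹⁶ = u⁴, (u³)¹⁷ = u⁷, (u³)¹⁸ = u¹⁰, (u³)¹⁹ = u¹³, (u³)²⁰ = u¹⁶, (u³)²¹ = u¹⁹, (u³)²² = e.
The smallest positive k with (u³)ᵏ = e is 22.

Answer: 22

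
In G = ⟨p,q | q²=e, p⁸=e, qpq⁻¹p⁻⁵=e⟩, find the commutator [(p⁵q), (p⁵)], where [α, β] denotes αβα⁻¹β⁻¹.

[(p⁵q), (p⁵)] = (p⁵q)·(p⁵)·(p⁵q)⁻¹·(p⁵)⁻¹.
  (p⁵q) · (p⁵) = p⁶q
  (p⁶q) · (p⁷q) = p
  p · (p³) = p⁴

Answer: p⁴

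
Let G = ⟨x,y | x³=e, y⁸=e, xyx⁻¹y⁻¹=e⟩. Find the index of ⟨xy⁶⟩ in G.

First find ord(xy⁶) by computing successive powers:
  (xy⁶)¹ = xy⁶, (xy⁶)² = x²y⁴, (xy⁶)³ = y², (xy⁶)⁴ = x, (xy⁶)⁵ = x²y⁶, (xy⁶)⁶ = y⁴, (xy⁶)⁷ = xy², (xy⁶)⁸ = x², (xy⁶)⁹ = y⁶, (xy⁶)¹⁰ = xy⁴, (xy⁶)¹¹ = x²y², (xy⁶)¹² = e.
So |⟨xy⁶⟩| = ord(xy⁶) = 12. With |G| = 24, by Lagrange [G : ⟨xy⁶⟩] = 24/12 = 2.

Answer: 2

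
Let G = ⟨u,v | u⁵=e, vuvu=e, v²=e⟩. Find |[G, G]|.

G' = [G, G] is generated by all commutators. The generator-pair commutators are: [u, v] = u².
The subgroup they normally generate is {e, u, u², u³, u⁴}, of order 5.
Check: |G/G'| = 10/5 = 2 is the order of the abelianisation.

Answer: 5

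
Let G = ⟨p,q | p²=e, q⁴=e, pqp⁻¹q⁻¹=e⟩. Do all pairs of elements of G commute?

Each pair of generators commutes: p·q = pq = q·p. Since the generators pairwise commute, every element of G commutes with every other, so G is abelian.

Answer: Yes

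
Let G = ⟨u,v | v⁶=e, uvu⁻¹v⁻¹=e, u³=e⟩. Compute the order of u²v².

Compute successive powers until reaching e:
  (u²v²)¹ = u²v², (u²v²)² = uv⁴, (u²v²)³ = e.
The smallest positive k with (u²v²)ᵏ = e is 3.

Answer: 3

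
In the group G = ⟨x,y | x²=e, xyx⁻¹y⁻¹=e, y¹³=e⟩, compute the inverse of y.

The order of y is 13 (smallest k with yᵏ = e), so y⁻¹ = y¹² = y¹².
Check: y · (y¹²) → y · y¹² = e, giving e as required.

Answer: y¹²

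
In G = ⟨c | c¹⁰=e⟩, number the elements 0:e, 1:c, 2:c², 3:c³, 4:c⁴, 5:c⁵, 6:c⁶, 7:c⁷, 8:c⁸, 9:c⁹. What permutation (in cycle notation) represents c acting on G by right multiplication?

(0 1 2 3 4 5 6 7 8 9)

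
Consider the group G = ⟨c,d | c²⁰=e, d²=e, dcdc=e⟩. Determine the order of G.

Enumerate words in the generators, reducing via the relations: the distinct elements are
  {c, d, e, cd, c², c³, c⁴, c⁵, c⁶, c⁷, c⁸, c⁹, c²d, c³d, c¹², c¹³, c¹¹, c¹⁰, c¹⁴, c¹⁵, c¹⁶, c¹⁷, c¹⁸, c¹⁹, c⁴d, c⁵d, c⁶d, c⁷d, c⁸d, c⁹d, c¹²d, c¹³d, c¹¹d, c¹⁰d, c¹⁴d, c¹⁵d, c¹⁶d, c¹⁷d, c¹⁸d, c¹⁹d}.
No further products give new elements, so |G| = 40.

Answer: 40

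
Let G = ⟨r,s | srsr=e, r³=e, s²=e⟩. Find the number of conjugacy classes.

The conjugacy classes (representative and size) are:
  [e] (size 1), [r] (size 2), [rs] (size 3).
Class equation: 1 + 2 + 3 = 6 = |G|. So G has 3 conjugacy classes.

Answer: 3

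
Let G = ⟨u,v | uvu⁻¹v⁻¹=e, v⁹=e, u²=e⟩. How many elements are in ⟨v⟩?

|⟨v⟩| equals the order of v. Compute successive powers until reaching e:
  v¹ = v, v² = v², v³ = v³, v⁴ = v⁴, v⁵ = v⁵, v⁶ = v⁶, v⁷ = v⁷, v⁸ = v⁸, v⁹ = e.
The smallest positive k with vᵏ = e is 9, so |⟨v⟩| = 9.

Answer: 9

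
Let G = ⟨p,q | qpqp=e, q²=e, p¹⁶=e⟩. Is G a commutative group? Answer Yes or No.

p·q = pq but q·p = p¹⁵q, so p·q ≠ q·p and G is not abelian.

Answer: No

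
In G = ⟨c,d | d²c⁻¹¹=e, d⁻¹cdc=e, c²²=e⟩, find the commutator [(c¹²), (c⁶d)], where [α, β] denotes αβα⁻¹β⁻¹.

[(c¹²), (c⁶d)] = (c¹²)·(c⁶d)·(c¹²)⁻¹·(c⁶d)⁻¹.
  (c¹²) · (c⁶d) = c⁷d⁻¹
  (c⁷d⁻¹) · (c¹⁰) = c⁸d
  (c⁸d) · (c⁶d⁻¹) = c²

Answer: c²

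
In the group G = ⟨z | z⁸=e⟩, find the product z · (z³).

Compute z · (z³) by multiplying left to right and reducing via the relations at each step:
  z · z³ = z⁴

Answer: z⁴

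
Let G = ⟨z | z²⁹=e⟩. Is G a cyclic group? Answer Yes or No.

|G| = 29. The element z has order 29 (its powers give 29 distinct elements), so ⟨z⟩ = G and G is cyclic.

Answer: Yes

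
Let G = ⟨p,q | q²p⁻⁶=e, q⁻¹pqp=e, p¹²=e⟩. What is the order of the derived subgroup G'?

G' = [G, G] is generated by all commutators. The generator-pair commutators are: [p, q] = p².
The subgroup they normally generate is {e, p², p⁴, p⁶, p⁸, p¹⁰}, of order 6.
Check: |G/G'| = 24/6 = 4 is the order of the abelianisation.

Answer: 6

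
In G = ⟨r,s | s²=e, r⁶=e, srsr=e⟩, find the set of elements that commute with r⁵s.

⟨r⁵s⟩ ⊆ C_G(r⁵s) since powers of r⁵s commute with r⁵s; so |C_G(r⁵s)| ≥ |⟨r⁵s⟩| = 2.
By orbit–stabilizer, |C_G(r⁵s)| = |G| / |conj. class of r⁵s| = 12 / 3 = 4.
The 4 elements commuting with r⁵s are {e, r³, r⁵s, r²s}.

Answer: {e, r³, r⁵s, r²s}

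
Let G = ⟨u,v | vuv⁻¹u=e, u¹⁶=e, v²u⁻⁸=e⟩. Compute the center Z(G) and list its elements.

An element z ∈ Z(G) iff z commutes with every generator.
For example u⁸ is central: (u⁸)·u = u⁹ = u·(u⁸); (u⁸)·v = v⁻¹ = v·(u⁸).
Whereas u ∉ Z(G) since u·v = uv ≠ u⁷v⁻¹ = v·u.
Checking each of the 32 elements this way gives Z(G) = {e, u⁸}, of order 2.

Answer: {e, u⁸}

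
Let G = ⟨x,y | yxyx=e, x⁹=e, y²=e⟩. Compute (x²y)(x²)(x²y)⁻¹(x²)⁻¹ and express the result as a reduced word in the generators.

[(x²y), (x²)] = (x²y)·(x²)·(x²y)⁻¹·(x²)⁻¹.
  (x²y) · (x²) = y
  y · (x²y) = x⁷
  (x⁷) · (x⁷) = x⁵

Answer: x⁵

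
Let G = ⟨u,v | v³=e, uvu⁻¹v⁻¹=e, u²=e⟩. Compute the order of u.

Compute successive powers until reaching e:
  u¹ = u, u² = e.
The smallest positive k with uᵏ = e is 2.

Answer: 2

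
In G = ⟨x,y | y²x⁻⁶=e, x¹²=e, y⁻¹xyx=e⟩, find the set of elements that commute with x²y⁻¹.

⟨x²y⁻¹⟩ ⊆ C_G(x²y⁻¹) since powers of x²y⁻¹ commute with x²y⁻¹; so |C_G(x²y⁻¹)| ≥ |⟨x²y⁻¹⟩| = 4.
By orbit–stabilizer, |C_G(x²y⁻¹)| = |G| / |conj. class of x²y⁻¹| = 24 / 6 = 4.
The 4 elements commuting with x²y⁻¹ are {e, x⁶, x²y, x²y⁻¹}.

Answer: {e, x⁶, x²y, x²y⁻¹}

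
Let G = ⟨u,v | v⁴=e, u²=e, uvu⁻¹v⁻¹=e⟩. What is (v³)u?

Compute (v³) · u by multiplying left to right and reducing via the relations at each step:
  (v³) · u = uv³

Answer: uv³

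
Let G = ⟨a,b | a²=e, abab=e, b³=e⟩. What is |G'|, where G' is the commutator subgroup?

G' = [G, G] is generated by all commutators. The generator-pair commutators are: [a, b] = b.
The subgroup they normally generate is {e, b, b²}, of order 3.
Check: |G/G'| = 6/3 = 2 is the order of the abelianisation.

Answer: 3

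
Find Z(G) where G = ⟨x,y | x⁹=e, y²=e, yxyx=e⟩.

An element z ∈ Z(G) iff z commutes with every generator.
For example e is central: e·x = x = x·e; e·y = y = y·e.
Whereas x ∉ Z(G) since x·y = xy ≠ x⁸y = y·x.
Checking each of the 18 elements this way gives Z(G) = {e}, of order 1.

Answer: {e}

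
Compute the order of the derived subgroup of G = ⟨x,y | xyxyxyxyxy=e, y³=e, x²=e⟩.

G' = [G, G] is generated by all commutators. The generator-pair commutators are: [x, y] = xyxy².
The subgroup they normally generate is {e, x, y, y², xy, xyx, xyxy, xyxyx, y²xy²x, y²xy², y²x, xy², yx, yxy, yxyx, xy²xy²x, xy²xy², xy²x, y²xy, y²xyx, y²xyxy, yxy²xy², yxy²x, yxy², xyxy², xy²xy, xy²xyx, xy²xyxy, xyxy²xy², xyxy²x, y²xy²xy, xyxy²xy, xyxy²xyx, xyxy²xyxy, y²xy²xyxy², y²xy²xyx, y²xy²xyxy, y²xyxy²xy², y²xyxy²x, y²xyxy², yxyxy², yxy²xy, yxy²xyx, yxy²xyxy, yxyxy²xy², yxyxy²x, yxyxy²xy, xy²xyxy²xy², xy²xyxy²x, xy²xyxy², y²xyxy²xy, y²xyxy²xyx, yxy²xyxy²x, yxy²xyxy², xy²xyxy²xy, xy²xyxy²xyx, xyxy²xyxy²x, xyxy²xyxy², xyxy²xyxy²xy, yxy²xyxy²xy}, of order 60.
Check: |G/G'| = 60/60 = 1 is the order of the abelianisation.

Answer: 60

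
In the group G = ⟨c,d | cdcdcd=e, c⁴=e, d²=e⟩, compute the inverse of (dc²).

The order of (dc²) is 4 (smallest k with (dc²)ᵏ = e), so (dc²)⁻¹ = (dc²)³ = c²d.
Check: (dc²) · (c²d) → (dc²) · c² = d;   d · d = e, giving e as required.

Answer: c²d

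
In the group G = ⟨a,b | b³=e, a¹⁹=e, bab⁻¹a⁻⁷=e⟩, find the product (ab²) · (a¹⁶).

Compute (ab²) · (a¹⁶) by multiplying left to right and reducing via the relations at each step:
  (ab²) · a¹⁶ = a⁶b²

Answer: a⁶b²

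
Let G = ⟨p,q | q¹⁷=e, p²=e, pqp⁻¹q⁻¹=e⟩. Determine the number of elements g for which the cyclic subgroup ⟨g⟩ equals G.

G is cyclic of order 34. An element generates G iff its order is 34, and a cyclic group of order 34 has exactly φ(34) = 16 such elements.

Answer: 16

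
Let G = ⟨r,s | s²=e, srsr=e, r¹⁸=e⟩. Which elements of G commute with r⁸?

⟨r⁸⟩ ⊆ C_G(r⁸) since powers of r⁸ commute with r⁸; so |C_G(r⁸)| ≥ |⟨r⁸⟩| = 9.
By orbit–stabilizer, |C_G(r⁸)| = |G| / |conj. class of r⁸| = 36 / 2 = 18.
The 18 elements commuting with r⁸ are {e, r, r², r³, r⁴, r⁵, r⁶, r⁷, r⁸, r⁹, r¹⁰, r¹¹, r¹², r¹³, r¹⁴, r¹⁵, r¹⁶, r¹⁷}.

Answer: {e, r, r², r³, r⁴, r⁵, r⁶, r⁷, r⁸, r⁹, r¹⁰, r¹¹, r¹², r¹³, r¹⁴, r¹⁵, r¹⁶, r¹⁷}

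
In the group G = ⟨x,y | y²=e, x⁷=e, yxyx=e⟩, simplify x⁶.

Compute successive powers of x, reducing at each step:
  x²: x · x = x²
  x³: (x²) · x = x³
  x⁴: (x³) · x = x⁴
  x⁵: (x⁴) · x = x⁵
  x⁶: (x⁵) · x = x⁶

Answer: x⁶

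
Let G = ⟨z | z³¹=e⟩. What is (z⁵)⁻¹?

The order of (z⁵) is 31 (smallest k with (z⁵)ᵏ = e), so (z⁵)⁻¹ = (z⁵)³⁰ = z²⁶.
Check: (z⁵) · (z²⁶) → (z⁵) · z²⁶ = e, giving e as required.

Answer: z²⁶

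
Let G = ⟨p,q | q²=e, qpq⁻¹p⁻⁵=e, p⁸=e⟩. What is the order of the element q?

Compute successive powers until reaching e:
  q¹ = q, q² = e.
The smallest positive k with qᵏ = e is 2.

Answer: 2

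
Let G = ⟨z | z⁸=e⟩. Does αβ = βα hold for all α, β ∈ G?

G has a single generator, so G is cyclic and hence abelian.

Answer: Yes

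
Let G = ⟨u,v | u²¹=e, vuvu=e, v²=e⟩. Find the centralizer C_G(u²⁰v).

⟨u²⁰v⟩ ⊆ C_G(u²⁰v) since powers of u²⁰v commute with u²⁰v; so |C_G(u²⁰v)| ≥ |⟨u²⁰v⟩| = 2.
By orbit–stabilizer, |C_G(u²⁰v)| = |G| / |conj. class of u²⁰v| = 42 / 21 = 2.
The 2 elements commuting with u²⁰v are {e, u²⁰v}.

Answer: {e, u²⁰v}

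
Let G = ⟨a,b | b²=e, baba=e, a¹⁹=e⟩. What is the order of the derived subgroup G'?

G' = [G, G] is generated by all commutators. The generator-pair commutators are: [a, b] = a².
The subgroup they normally generate is {e, a, a², a³, a⁴, a⁵, a⁶, a⁷, a⁸, a⁹, a¹⁰, a¹¹, a¹², a¹³, a¹⁴, a¹⁵, a¹⁶, a¹⁷, a¹⁸}, of order 19.
Check: |G/G'| = 38/19 = 2 is the order of the abelianisation.

Answer: 19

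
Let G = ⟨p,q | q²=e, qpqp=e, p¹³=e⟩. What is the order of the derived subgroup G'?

G' = [G, G] is generated by all commutators. The generator-pair commutators are: [p, q] = p².
The subgroup they normally generate is {e, p, p², p³, p⁴, p⁵, p⁶, p⁷, p⁸, p⁹, p¹⁰, p¹¹, p¹²}, of order 13.
Check: |G/G'| = 26/13 = 2 is the order of the abelianisation.

Answer: 13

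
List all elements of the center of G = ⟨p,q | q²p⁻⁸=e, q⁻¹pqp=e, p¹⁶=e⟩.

An element z ∈ Z(G) iff z commutes with every generator.
For example p⁸ is central: (p⁸)·p = p⁹ = p·(p⁸); (p⁸)·q = q⁻¹ = q·(p⁸).
Whereas p ∉ Z(G) since p·q = pq ≠ p⁷q⁻¹ = q·p.
Checking each of the 32 elements this way gives Z(G) = {e, p⁸}, of order 2.

Answer: {e, p⁸}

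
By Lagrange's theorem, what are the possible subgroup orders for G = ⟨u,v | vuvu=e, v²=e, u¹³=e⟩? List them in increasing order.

|G| = 26 = 2 · 13. By Lagrange's theorem the order of any subgroup divides 26; the divisors of 26 are 1, 2, 13, 26.

Answer: 1, 2, 13, 26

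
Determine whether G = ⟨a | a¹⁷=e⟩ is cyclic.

|G| = 17. The element a has order 17 (its powers give 17 distinct elements), so ⟨a⟩ = G and G is cyclic.

Answer: Yes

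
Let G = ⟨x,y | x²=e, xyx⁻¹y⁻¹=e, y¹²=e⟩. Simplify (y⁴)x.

Compute (y⁴) · x by multiplying left to right and reducing via the relations at each step:
  (y⁴) · x = xy⁴

Answer: xy⁴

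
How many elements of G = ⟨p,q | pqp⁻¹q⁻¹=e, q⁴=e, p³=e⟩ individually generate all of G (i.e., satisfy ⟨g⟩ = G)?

G is cyclic of order 12. An element generates G iff its order is 12, and a cyclic group of order 12 has exactly φ(12) = 4 such elements.

Answer: 4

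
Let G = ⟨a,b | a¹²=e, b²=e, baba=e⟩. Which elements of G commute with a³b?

⟨a³b⟩ ⊆ C_G(a³b) since powers of a³b commute with a³b; so |C_G(a³b)| ≥ |⟨a³b⟩| = 2.
By orbit–stabilizer, |C_G(a³b)| = |G| / |conj. class of a³b| = 24 / 6 = 4.
The 4 elements commuting with a³b are {e, a⁶, a³b, a⁹b}.

Answer: {e, a⁶, a³b, a⁹b}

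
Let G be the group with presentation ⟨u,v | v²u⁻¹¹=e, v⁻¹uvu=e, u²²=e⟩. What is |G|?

Enumerate words in the generators, reducing via the relations: the distinct elements are
  {e, u, v, uv, u², u³, u⁴, u⁵, u⁶, u⁷, u⁸, u⁹, u²v, u²¹, u²⁰, u³v, u¹², u¹³, u¹¹, u¹⁰, u¹⁴, u¹⁵, u¹⁶, u¹⁷, u¹⁸, u¹⁹, u⁴v, u⁵v, u⁶v, u⁷v, u⁸v, u⁹v, v⁻¹, uv⁻¹, u¹⁰v, u²v⁻¹, u³v⁻¹, u⁴v⁻¹, u⁵v⁻¹, u⁶v⁻¹, u⁷v⁻¹, u⁸v⁻¹, u⁹v⁻¹, u¹⁰v⁻¹}.
No further products give new elements, so |G| = 44.

Answer: 44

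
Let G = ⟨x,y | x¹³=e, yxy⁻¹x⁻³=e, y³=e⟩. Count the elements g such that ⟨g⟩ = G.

⟨g⟩ = G would require ord(g) = |G| = 39, but the maximum element order in G is 13 < 39. So G is not cyclic and no single element generates it: the count is 0.

Answer: 0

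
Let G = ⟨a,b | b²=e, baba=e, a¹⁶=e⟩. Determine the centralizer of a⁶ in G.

⟨a⁶⟩ ⊆ C_G(a⁶) since powers of a⁶ commute with a⁶; so |C_G(a⁶)| ≥ |⟨a⁶⟩| = 8.
By orbit–stabilizer, |C_G(a⁶)| = |G| / |conj. class of a⁶| = 32 / 2 = 16.
The 16 elements commuting with a⁶ are {e, a, a², a³, a⁴, a⁵, a⁶, a⁷, a⁸, a⁹, a¹⁰, a¹¹, a¹², a¹³, a¹⁴, a¹⁵}.

Answer: {e, a, a², a³, a⁴, a⁵, a⁶, a⁷, a⁸, a⁹, a¹⁰, a¹¹, a¹², a¹³, a¹⁴, a¹⁵}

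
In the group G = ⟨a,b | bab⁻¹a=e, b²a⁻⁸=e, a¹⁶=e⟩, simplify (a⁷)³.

Compute successive powers of (a⁷), reducing at each step:
  (a⁷)²: (a⁷) · a⁷ = a¹⁴
  (a⁷)³: (a¹⁴) · a⁷ = a⁵

Answer: a⁵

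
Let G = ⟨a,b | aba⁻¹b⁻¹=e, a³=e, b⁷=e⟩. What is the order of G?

Enumerate words in the generators, reducing via the relations: the distinct elements are
  {a, b, e, ab, a², b², b³, b⁴, b⁵, b⁶, ab², ab³, ab⁴, ab⁵, ab⁶, a²b, a²b², a²b³, a²b⁴, a²b⁵, a²b⁶}.
No further products give new elements, so |G| = 21.

Answer: 21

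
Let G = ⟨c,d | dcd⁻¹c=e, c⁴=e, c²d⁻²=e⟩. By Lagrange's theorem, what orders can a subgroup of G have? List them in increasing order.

|G| = 8 = 2³. By Lagrange's theorem the order of any subgroup divides 8; the divisors of 8 are 1, 2, 4, 8.

Answer: 1, 2, 4, 8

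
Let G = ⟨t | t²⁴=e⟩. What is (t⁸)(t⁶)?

Compute (t⁸) · (t⁶) by multiplying left to right and reducing via the relations at each step:
  (t⁸) · t⁶ = t¹⁴

Answer: t¹⁴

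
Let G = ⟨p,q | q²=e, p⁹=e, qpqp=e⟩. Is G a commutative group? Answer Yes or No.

p·q = pq but q·p = p⁸q, so p·q ≠ q·p and G is not abelian.

Answer: No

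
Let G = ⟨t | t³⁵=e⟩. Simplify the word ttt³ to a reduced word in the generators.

Multiply left to right, reducing at each step:
  t · t = t²
  (t²) · t³ = t⁵

Answer: t⁵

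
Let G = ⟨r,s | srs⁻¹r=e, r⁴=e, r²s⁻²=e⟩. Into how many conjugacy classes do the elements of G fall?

The conjugacy classes (representative and size) are:
  [e] (size 1), [r³] (size 2), [r²] (size 1), [s⁻¹] (size 2), [rs] (size 2).
Class equation: 1 + 2 + 1 + 2 + 2 = 8 = |G|. So G has 5 conjugacy classes.

Answer: 5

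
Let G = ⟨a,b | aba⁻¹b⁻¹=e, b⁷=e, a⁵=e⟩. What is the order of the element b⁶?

Compute successive powers until reaching e:
  (b⁶)¹ = b⁶, (b⁶)² = b⁵, (b⁶)³ = b⁴, (b⁶)⁴ = b³, (b⁶)⁵ = b², (b⁶)⁶ = b, (b⁶)⁷ = e.
The smallest positive k with (b⁶)ᵏ = e is 7.

Answer: 7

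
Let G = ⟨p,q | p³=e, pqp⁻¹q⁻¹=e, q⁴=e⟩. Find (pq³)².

Compute successive powers of (pq³), reducing at each step:
  (pq³)²: (pq³) · p = p²q³;   (p²q³) · q³ = p²q²

Answer: p²q²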